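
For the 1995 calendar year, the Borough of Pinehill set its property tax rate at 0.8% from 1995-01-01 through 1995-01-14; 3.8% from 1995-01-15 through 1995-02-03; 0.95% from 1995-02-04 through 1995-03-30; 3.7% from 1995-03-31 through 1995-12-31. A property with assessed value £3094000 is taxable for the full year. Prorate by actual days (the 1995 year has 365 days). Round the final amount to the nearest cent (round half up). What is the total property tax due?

£98384.96

1995-01-01 to 1995-01-14: 14 days at 0.8% → £3094000 × 0.8% × 14/365 = £949.3918
1995-01-15 to 1995-02-03: 20 days at 3.8% → £3094000 × 3.8% × 20/365 = £6442.3014
1995-02-04 to 1995-03-30: 55 days at 0.95% → £3094000 × 0.95% × 55/365 = £4429.0822
1995-03-31 to 1995-12-31: 276 days at 3.7% → £3094000 × 3.7% × 276/365 = £86564.1863
Total = £98384.9616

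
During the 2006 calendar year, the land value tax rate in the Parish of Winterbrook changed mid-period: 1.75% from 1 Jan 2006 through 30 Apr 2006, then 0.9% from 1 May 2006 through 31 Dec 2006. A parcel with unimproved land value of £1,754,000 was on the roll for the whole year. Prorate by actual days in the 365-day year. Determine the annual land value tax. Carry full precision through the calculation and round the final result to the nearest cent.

1 Jan – 30 Apr 2006: 120 days at 1.75% → £1,754,000 × 1.75% × 120/365 = £10,091.5068
1 May – 31 Dec 2006: 245 days at 0.9% → £1,754,000 × 0.9% × 245/365 = £10,596.0822
Total = £20,687.5890

£20,687.59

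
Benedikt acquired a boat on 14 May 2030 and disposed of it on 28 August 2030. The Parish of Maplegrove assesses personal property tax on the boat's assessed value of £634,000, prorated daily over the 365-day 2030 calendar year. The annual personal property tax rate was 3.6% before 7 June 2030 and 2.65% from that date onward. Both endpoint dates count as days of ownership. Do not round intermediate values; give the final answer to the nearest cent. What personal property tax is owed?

14 May – 6 June 2030: 24 days at 3.6% → £634,000 × 3.6% × 24/365 = £1,500.7562
7 June – 28 August 2030: 83 days at 2.65% → £634,000 × 2.65% × 83/365 = £3,820.5014
Total = £5,321.2575

£5,321.26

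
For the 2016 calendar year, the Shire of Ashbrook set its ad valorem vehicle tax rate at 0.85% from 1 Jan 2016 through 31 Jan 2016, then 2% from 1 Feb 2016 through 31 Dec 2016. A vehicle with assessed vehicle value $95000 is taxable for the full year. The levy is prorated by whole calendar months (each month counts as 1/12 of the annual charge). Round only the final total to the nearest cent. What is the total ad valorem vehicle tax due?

1 Jan – 31 Jan 2016: 1 month at 0.85% → $95000 × 0.85% × 1/12 = $67.2917
1 Feb – 31 Dec 2016: 11 months at 2% → $95000 × 2% × 11/12 = $1741.6667
Total = $1808.9583

$1808.96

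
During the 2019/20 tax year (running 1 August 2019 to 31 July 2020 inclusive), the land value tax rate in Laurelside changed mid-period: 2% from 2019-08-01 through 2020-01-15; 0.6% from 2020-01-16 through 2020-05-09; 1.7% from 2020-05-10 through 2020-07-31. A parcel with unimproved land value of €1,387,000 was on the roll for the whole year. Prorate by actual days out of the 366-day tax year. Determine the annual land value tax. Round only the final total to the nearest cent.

2019-08-01 to 2020-01-15: 168 days at 2% → €1,387,000 × 2% × 168/366 = €12,733.1148
2020-01-16 to 2020-05-09: 115 days at 0.6% → €1,387,000 × 0.6% × 115/366 = €2,614.8361
2020-05-10 to 2020-07-31: 83 days at 1.7% → €1,387,000 × 1.7% × 83/366 = €5,347.1503
Total = €20,695.1011

€20,695.10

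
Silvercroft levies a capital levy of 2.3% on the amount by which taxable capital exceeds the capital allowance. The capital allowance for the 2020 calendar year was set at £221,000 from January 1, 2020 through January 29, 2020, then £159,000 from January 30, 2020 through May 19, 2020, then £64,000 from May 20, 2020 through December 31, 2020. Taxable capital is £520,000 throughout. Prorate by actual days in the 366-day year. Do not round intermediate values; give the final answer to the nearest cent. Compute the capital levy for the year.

January 1 – January 29, 2020: 29 days, exemption £221,000 → (£520,000 − £221,000) × 2.3% × 29/366 = £544.8989
January 30 – May 19, 2020: 111 days, exemption £159,000 → (£520,000 − £159,000) × 2.3% × 111/366 = £2,518.1230
May 20 – December 31, 2020: 226 days, exemption £64,000 → (£520,000 − £64,000) × 2.3% × 226/366 = £6,476.1967
Total = £9,539.2186

£9,539.22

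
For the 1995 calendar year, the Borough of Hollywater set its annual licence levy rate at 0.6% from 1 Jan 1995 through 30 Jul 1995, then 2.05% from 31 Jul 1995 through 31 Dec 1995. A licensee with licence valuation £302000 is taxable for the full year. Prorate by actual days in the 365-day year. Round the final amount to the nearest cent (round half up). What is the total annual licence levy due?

£3659.58

1 Jan – 30 Jul 1995: 211 days at 0.6% → £302000 × 0.6% × 211/365 = £1047.4849
31 Jul – 31 Dec 1995: 154 days at 2.05% → £302000 × 2.05% × 154/365 = £2612.0932
Total = £3659.5781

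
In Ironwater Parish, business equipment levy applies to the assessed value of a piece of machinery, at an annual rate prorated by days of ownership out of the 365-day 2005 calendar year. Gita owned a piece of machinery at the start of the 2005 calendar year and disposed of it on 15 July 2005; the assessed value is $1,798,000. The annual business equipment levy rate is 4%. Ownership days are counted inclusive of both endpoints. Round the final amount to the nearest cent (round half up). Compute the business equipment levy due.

$38,620.05

Days held (1 January – 15 July 2005): 196 out of 365
Tax = $1,798,000 × 4% × 196/365 = $38,620.0548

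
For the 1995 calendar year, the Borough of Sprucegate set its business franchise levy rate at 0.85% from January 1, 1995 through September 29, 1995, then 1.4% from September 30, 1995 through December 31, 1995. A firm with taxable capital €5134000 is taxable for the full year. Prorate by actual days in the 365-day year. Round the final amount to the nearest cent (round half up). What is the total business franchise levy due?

January 1 – September 29, 1995: 272 days at 0.85% → €5134000 × 0.85% × 272/365 = €32520.0219
September 30 – December 31, 1995: 93 days at 1.4% → €5134000 × 1.4% × 93/365 = €18313.6110
Total = €50833.6329

€50833.63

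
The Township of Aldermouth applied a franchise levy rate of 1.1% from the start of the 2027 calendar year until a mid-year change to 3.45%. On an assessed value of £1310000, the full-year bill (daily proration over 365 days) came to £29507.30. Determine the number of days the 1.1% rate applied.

Let d = days at the first rate; then 365 − d days at the second rate.
£1310000 × [1.1%·d + 3.45%·(365−d)] / 365 = £29507.30
Solving gives d = 186, so the new rate took effect on 6 Jul 2027.

186 days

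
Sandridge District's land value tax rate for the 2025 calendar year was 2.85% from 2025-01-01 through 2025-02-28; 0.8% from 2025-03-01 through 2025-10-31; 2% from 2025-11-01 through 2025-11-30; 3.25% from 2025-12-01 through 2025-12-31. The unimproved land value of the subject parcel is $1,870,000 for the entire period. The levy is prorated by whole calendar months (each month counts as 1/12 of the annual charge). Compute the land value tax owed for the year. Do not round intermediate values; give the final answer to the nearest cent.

2025-01-01 to 2025-02-28: 2 months at 2.85% → $1,870,000 × 2.85% × 2/12 = $8,882.5000
2025-03-01 to 2025-10-31: 8 months at 0.8% → $1,870,000 × 0.8% × 8/12 = $9,973.3333
2025-11-01 to 2025-11-30: 1 month at 2% → $1,870,000 × 2% × 1/12 = $3,116.6667
2025-12-01 to 2025-12-31: 1 month at 3.25% → $1,870,000 × 3.25% × 1/12 = $5,064.5833
Total = $27,037.0833

$27,037.08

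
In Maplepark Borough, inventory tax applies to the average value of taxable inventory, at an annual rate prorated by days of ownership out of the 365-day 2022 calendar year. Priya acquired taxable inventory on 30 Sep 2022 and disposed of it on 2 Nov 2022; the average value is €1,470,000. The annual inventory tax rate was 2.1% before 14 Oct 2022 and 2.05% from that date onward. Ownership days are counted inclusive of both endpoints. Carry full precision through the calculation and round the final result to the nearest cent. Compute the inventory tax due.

€2,835.29

30 Sep – 13 Oct 2022: 14 days at 2.1% → €1,470,000 × 2.1% × 14/365 = €1,184.0548
14 Oct – 2 Nov 2022: 20 days at 2.05% → €1,470,000 × 2.05% × 20/365 = €1,651.2329
Total = €2,835.2877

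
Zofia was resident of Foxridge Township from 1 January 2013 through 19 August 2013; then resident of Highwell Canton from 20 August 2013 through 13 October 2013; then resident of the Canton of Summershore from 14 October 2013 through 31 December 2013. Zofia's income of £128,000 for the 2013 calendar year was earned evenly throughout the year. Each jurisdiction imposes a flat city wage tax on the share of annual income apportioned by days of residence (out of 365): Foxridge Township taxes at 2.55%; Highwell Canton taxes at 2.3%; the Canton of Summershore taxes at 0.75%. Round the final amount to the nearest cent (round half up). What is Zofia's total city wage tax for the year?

£2,717.11

Foxridge Township, 1 January – 19 August 2013: 231 days → £128,000 × 2.55% × 231/365 = £2,065.7096
Highwell Canton, 20 August – 13 October 2013: 55 days → £128,000 × 2.3% × 55/365 = £443.6164
The Canton of Summershore, 14 October – 31 December 2013: 79 days → £128,000 × 0.75% × 79/365 = £207.7808
Total = £2,717.1068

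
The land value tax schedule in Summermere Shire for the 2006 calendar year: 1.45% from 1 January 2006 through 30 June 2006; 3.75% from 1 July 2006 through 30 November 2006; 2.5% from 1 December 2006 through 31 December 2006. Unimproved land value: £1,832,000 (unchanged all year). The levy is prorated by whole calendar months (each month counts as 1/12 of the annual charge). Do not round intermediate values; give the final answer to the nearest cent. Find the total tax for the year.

1 January – 30 June 2006: 6 months at 1.45% → £1,832,000 × 1.45% × 6/12 = £13,282.0000
1 July – 30 November 2006: 5 months at 3.75% → £1,832,000 × 3.75% × 5/12 = £28,625.0000
1 December – 31 December 2006: 1 month at 2.5% → £1,832,000 × 2.5% × 1/12 = £3,816.6667
Total = £45,723.6667

£45,723.67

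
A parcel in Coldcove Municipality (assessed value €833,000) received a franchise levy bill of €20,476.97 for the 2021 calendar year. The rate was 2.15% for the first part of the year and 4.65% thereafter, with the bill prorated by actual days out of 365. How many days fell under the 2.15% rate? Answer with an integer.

320 days

Let d = days at the first rate; then 365 − d days at the second rate.
€833,000 × [2.15%·d + 4.65%·(365−d)] / 365 = €20,476.97
Solving gives d = 320, so the new rate took effect on 17 November 2021.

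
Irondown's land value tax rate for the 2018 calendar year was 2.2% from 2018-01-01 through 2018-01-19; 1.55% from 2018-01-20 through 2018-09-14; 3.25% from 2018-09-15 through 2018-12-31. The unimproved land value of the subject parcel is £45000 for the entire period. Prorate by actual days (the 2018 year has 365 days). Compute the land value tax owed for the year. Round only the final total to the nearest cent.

£939.08

2018-01-01 to 2018-01-19: 19 days at 2.2% → £45000 × 2.2% × 19/365 = £51.5342
2018-01-20 to 2018-09-14: 238 days at 1.55% → £45000 × 1.55% × 238/365 = £454.8082
2018-09-15 to 2018-12-31: 108 days at 3.25% → £45000 × 3.25% × 108/365 = £432.7397
Total = £939.0822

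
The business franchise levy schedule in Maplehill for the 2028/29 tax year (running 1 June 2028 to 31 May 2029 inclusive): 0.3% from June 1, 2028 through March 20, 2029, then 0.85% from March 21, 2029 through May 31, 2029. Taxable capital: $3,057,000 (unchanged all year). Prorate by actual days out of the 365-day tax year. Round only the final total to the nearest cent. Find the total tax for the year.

$12,487.64

June 1, 2028 – March 20, 2029: 293 days at 0.3% → $3,057,000 × 0.3% × 293/365 = $7,361.9260
March 21 – May 31, 2029: 72 days at 0.85% → $3,057,000 × 0.85% × 72/365 = $5,125.7096
Total = $12,487.6356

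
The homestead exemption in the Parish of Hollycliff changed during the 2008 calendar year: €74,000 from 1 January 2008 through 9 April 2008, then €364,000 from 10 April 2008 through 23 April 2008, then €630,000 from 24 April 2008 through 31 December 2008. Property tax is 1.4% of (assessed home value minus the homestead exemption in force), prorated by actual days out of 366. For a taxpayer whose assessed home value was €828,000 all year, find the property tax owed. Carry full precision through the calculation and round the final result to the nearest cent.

1 January – 9 April 2008: 100 days, exemption €74,000 → (€828,000 − €74,000) × 1.4% × 100/366 = €2,884.1530
10 April – 23 April 2008: 14 days, exemption €364,000 → (€828,000 − €364,000) × 1.4% × 14/366 = €248.4809
24 April – 31 December 2008: 252 days, exemption €630,000 → (€828,000 − €630,000) × 1.4% × 252/366 = €1,908.5902
Total = €5,041.2240

€5,041.22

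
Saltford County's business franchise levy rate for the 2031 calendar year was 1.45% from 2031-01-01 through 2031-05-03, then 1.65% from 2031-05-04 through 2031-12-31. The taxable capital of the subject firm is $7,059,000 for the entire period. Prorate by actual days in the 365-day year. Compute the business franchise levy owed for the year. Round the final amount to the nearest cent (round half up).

$111,715.93

2031-01-01 to 2031-05-03: 123 days at 1.45% → $7,059,000 × 1.45% × 123/365 = $34,492.4014
2031-05-04 to 2031-12-31: 242 days at 1.65% → $7,059,000 × 1.65% × 242/365 = $77,223.5260
Total = $111,715.9274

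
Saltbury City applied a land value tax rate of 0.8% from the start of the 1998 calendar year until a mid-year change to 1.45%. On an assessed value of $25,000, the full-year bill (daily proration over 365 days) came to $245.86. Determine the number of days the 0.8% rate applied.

Let d = days at the first rate; then 365 − d days at the second rate.
$25,000 × [0.8%·d + 1.45%·(365−d)] / 365 = $245.86
Solving gives d = 262, so the new rate took effect on 20 September 1998.

262 days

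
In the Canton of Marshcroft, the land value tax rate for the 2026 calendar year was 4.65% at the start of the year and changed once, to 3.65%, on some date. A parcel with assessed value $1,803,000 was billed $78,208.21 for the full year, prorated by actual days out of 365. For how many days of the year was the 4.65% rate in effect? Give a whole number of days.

Let d = days at the first rate; then 365 − d days at the second rate.
$1,803,000 × [4.65%·d + 3.65%·(365−d)] / 365 = $78,208.21
Solving gives d = 251, so the new rate took effect on 9 Sep 2026.

251 days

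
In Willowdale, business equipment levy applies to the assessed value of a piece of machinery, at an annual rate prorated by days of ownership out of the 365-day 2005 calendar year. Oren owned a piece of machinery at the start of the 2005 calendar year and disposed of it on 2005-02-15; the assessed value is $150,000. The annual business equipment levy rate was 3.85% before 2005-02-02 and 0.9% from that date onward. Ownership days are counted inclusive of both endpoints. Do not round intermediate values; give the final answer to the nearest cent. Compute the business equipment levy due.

$558.08

2005-01-01 to 2005-02-01: 32 days at 3.85% → $150,000 × 3.85% × 32/365 = $506.3014
2005-02-02 to 2005-02-15: 14 days at 0.9% → $150,000 × 0.9% × 14/365 = $51.7808
Total = $558.0822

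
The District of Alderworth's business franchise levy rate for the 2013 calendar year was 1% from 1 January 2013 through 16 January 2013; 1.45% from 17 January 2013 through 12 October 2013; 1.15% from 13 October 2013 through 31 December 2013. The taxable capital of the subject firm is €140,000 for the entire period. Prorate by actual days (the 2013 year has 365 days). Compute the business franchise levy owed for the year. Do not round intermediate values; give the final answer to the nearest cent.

1 January – 16 January 2013: 16 days at 1% → €140,000 × 1% × 16/365 = €61.3699
17 January – 12 October 2013: 269 days at 1.45% → €140,000 × 1.45% × 269/365 = €1,496.0822
13 October – 31 December 2013: 80 days at 1.15% → €140,000 × 1.15% × 80/365 = €352.8767
Total = €1,910.3288

€1,910.33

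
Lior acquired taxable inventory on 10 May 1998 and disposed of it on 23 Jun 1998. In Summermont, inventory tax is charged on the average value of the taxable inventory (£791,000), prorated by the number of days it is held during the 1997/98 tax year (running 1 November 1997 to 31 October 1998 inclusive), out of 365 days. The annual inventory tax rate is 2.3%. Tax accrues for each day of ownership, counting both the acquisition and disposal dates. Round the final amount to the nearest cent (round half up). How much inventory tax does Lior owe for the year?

£2,242.97

Days held (10 May – 23 Jun 1998): 45 out of 365
Tax = £791,000 × 2.3% × 45/365 = £2,242.9726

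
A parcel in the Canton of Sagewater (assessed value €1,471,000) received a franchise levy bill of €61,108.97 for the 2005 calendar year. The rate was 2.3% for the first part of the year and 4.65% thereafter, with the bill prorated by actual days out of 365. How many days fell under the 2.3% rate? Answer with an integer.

Let d = days at the first rate; then 365 − d days at the second rate.
€1,471,000 × [2.3%·d + 4.65%·(365−d)] / 365 = €61,108.97
Solving gives d = 77, so the new rate took effect on 19 March 2005.

77 days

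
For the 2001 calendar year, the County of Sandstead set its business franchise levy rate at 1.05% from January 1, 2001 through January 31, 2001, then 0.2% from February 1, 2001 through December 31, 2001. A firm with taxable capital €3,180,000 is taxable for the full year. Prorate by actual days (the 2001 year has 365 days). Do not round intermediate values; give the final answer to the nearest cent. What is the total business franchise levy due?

January 1 – January 31, 2001: 31 days at 1.05% → €3,180,000 × 1.05% × 31/365 = €2,835.8630
February 1 – December 31, 2001: 334 days at 0.2% → €3,180,000 × 0.2% × 334/365 = €5,819.8356
Total = €8,655.6986

€8,655.70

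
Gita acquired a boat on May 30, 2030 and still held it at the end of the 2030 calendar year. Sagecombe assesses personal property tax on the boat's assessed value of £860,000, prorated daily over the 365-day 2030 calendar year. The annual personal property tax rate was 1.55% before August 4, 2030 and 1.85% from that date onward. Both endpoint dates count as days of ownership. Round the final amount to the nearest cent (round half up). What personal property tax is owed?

£8,948.71

May 30 – August 3, 2030: 66 days at 1.55% → £860,000 × 1.55% × 66/365 = £2,410.3562
August 4 – December 31, 2030: 150 days at 1.85% → £860,000 × 1.85% × 150/365 = £6,538.3562
Total = £8,948.7123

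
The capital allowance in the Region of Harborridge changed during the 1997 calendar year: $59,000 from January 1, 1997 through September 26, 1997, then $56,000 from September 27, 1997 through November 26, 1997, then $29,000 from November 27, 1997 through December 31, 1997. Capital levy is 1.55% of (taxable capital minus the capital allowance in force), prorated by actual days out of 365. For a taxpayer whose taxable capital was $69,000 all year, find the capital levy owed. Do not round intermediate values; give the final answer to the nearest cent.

January 1 – September 26, 1997: 269 days, exemption $59,000 → ($69,000 − $59,000) × 1.55% × 269/365 = $114.2329
September 27 – November 26, 1997: 61 days, exemption $56,000 → ($69,000 − $56,000) × 1.55% × 61/365 = $33.6753
November 27 – December 31, 1997: 35 days, exemption $29,000 → ($69,000 − $29,000) × 1.55% × 35/365 = $59.4521
Total = $207.3603

$207.36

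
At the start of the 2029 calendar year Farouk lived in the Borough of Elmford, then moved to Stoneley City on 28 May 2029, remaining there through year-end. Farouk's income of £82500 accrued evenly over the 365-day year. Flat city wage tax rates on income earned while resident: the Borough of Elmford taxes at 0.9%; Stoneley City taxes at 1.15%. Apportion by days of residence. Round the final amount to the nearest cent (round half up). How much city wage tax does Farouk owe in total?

£865.68

The Borough of Elmford, 1 Jan – 27 May 2029: 147 days → £82500 × 0.9% × 147/365 = £299.0342
Stoneley City, 28 May – 31 Dec 2029: 218 days → £82500 × 1.15% × 218/365 = £566.6507
Total = £865.6849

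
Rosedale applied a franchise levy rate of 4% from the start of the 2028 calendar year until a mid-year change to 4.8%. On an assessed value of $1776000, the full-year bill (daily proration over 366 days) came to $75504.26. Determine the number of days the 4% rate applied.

251 days

Let d = days at the first rate; then 366 − d days at the second rate.
$1776000 × [4%·d + 4.8%·(366−d)] / 366 = $75504.26
Solving gives d = 251, so the new rate took effect on 8 Sep 2028.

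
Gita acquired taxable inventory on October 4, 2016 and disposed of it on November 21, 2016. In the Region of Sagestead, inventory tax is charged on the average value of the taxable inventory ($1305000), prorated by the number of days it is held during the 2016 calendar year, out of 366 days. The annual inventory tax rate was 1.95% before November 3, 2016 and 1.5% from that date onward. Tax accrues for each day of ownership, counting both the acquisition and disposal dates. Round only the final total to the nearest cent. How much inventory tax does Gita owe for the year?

$3102.05

October 4 – November 2, 2016: 30 days at 1.95% → $1305000 × 1.95% × 30/366 = $2085.8607
November 3 – November 21, 2016: 19 days at 1.5% → $1305000 × 1.5% × 19/366 = $1016.1885
Total = $3102.0492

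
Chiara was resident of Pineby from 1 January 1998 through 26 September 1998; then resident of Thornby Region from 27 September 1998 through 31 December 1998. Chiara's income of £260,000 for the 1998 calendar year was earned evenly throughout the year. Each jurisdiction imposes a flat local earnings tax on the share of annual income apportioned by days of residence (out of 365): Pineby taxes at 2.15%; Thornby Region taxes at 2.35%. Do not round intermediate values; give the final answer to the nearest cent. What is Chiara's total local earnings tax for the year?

Pineby, 1 January – 26 September 1998: 269 days → £260,000 × 2.15% × 269/365 = £4,119.7534
Thornby Region, 27 September – 31 December 1998: 96 days → £260,000 × 2.35% × 96/365 = £1,607.0137
Total = £5,726.7671

£5,726.77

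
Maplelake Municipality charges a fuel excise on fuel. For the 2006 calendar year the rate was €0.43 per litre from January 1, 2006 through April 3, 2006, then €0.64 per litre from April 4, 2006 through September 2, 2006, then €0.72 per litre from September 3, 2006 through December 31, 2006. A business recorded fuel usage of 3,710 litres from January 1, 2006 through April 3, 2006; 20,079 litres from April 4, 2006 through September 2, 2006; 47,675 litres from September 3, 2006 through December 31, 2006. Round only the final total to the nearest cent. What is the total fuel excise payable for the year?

January 1 – April 3, 2006: 3,710 litres at €0.43/litre → €1595.30
April 4 – September 2, 2006: 20,079 litres at €0.64/litre → €12850.56
September 3 – December 31, 2006: 47,675 litres at €0.72/litre → €34326.00

€48771.86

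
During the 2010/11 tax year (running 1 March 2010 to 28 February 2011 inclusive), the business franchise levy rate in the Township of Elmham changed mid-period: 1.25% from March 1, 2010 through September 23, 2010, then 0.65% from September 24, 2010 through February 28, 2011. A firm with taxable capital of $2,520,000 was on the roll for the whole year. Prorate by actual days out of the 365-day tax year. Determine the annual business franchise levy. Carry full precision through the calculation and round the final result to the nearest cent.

$24,954.90

March 1 – September 23, 2010: 207 days at 1.25% → $2,520,000 × 1.25% × 207/365 = $17,864.3836
September 24, 2010 – February 28, 2011: 158 days at 0.65% → $2,520,000 × 0.65% × 158/365 = $7,090.5205
Total = $24,954.9041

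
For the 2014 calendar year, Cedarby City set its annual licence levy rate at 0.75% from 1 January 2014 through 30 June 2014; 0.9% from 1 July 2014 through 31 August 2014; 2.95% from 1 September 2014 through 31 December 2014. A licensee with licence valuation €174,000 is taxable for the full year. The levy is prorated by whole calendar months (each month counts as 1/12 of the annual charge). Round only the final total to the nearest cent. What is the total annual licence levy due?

€2,624.50

1 January – 30 June 2014: 6 months at 0.75% → €174,000 × 0.75% × 6/12 = €652.5000
1 July – 31 August 2014: 2 months at 0.9% → €174,000 × 0.9% × 2/12 = €261.0000
1 September – 31 December 2014: 4 months at 2.95% → €174,000 × 2.95% × 4/12 = €1,711.0000
Total = €2,624.5000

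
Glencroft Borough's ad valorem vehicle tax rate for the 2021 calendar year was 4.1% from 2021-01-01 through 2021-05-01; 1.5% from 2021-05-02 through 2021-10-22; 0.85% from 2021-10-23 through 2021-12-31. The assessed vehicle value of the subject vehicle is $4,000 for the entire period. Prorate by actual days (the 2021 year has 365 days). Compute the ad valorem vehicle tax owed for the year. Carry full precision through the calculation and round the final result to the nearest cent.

2021-01-01 to 2021-05-01: 121 days at 4.1% → $4,000 × 4.1% × 121/365 = $54.3671
2021-05-02 to 2021-10-22: 174 days at 1.5% → $4,000 × 1.5% × 174/365 = $28.6027
2021-10-23 to 2021-12-31: 70 days at 0.85% → $4,000 × 0.85% × 70/365 = $6.5205
Total = $89.4904

$89.49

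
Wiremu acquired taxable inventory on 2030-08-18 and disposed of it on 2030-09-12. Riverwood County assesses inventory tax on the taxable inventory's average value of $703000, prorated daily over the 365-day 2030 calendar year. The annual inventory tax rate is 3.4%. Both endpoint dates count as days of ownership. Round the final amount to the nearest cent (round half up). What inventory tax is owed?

$1702.61

Days held (2030-08-18 to 2030-09-12): 26 out of 365
Tax = $703000 × 3.4% × 26/365 = $1702.6082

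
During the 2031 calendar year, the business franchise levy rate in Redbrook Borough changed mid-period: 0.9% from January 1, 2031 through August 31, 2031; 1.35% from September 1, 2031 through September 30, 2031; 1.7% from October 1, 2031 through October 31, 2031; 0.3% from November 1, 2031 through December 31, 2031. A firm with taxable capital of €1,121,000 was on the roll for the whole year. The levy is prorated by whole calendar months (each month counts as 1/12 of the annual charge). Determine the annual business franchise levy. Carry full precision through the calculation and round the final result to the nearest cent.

€10,135.71

January 1 – August 31, 2031: 8 months at 0.9% → €1,121,000 × 0.9% × 8/12 = €6,726.0000
September 1 – September 30, 2031: 1 month at 1.35% → €1,121,000 × 1.35% × 1/12 = €1,261.1250
October 1 – October 31, 2031: 1 month at 1.7% → €1,121,000 × 1.7% × 1/12 = €1,588.0833
November 1 – December 31, 2031: 2 months at 0.3% → €1,121,000 × 0.3% × 2/12 = €560.5000
Total = €10,135.7083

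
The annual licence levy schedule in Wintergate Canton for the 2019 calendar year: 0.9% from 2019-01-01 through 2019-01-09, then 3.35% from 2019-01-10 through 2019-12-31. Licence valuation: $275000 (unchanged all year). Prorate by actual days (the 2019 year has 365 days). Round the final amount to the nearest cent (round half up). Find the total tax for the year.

$9046.37

2019-01-01 to 2019-01-09: 9 days at 0.9% → $275000 × 0.9% × 9/365 = $61.0274
2019-01-10 to 2019-12-31: 356 days at 3.35% → $275000 × 3.35% × 356/365 = $8985.3425
Total = $9046.3699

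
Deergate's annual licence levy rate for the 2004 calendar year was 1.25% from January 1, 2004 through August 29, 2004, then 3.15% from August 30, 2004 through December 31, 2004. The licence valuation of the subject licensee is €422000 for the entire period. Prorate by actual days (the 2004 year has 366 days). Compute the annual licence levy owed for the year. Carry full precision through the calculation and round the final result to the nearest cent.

January 1 – August 29, 2004: 242 days at 1.25% → €422000 × 1.25% × 242/366 = €3487.8415
August 30 – December 31, 2004: 124 days at 3.15% → €422000 × 3.15% × 124/366 = €4503.6393
Total = €7991.4809

€7991.48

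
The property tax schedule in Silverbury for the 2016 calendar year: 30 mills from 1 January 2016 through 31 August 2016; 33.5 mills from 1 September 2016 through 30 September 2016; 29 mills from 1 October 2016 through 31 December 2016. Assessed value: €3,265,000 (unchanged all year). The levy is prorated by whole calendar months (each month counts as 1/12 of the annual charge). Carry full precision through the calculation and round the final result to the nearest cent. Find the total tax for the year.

€98,086.04

1 January – 31 August 2016: 8 months at 30 mills → €3,265,000 × 3% × 8/12 = €65,300.0000
1 September – 30 September 2016: 1 month at 33.5 mills → €3,265,000 × 3.35% × 1/12 = €9,114.7917
1 October – 31 December 2016: 3 months at 29 mills → €3,265,000 × 2.9% × 3/12 = €23,671.2500
Total = €98,086.0417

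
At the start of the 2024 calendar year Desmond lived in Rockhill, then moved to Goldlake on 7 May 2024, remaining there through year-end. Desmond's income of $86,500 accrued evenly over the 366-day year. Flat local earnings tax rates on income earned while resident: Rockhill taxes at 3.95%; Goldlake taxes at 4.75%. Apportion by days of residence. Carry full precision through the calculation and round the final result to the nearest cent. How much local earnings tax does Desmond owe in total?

$3,868.63

Rockhill, 1 Jan – 6 May 2024: 127 days → $86,500 × 3.95% × 127/366 = $1,185.5936
Goldlake, 7 May – 31 Dec 2024: 239 days → $86,500 × 4.75% × 239/366 = $2,683.0362
Total = $3,868.6298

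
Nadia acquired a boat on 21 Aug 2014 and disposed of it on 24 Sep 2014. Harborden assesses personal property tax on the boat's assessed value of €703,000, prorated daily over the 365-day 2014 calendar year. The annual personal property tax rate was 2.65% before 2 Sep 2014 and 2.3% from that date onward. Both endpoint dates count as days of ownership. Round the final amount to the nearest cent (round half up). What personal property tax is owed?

€1,631.35

21 Aug – 1 Sep 2014: 12 days at 2.65% → €703,000 × 2.65% × 12/365 = €612.4767
2 Sep – 24 Sep 2014: 23 days at 2.3% → €703,000 × 2.3% × 23/365 = €1,018.8685
Total = €1,631.3452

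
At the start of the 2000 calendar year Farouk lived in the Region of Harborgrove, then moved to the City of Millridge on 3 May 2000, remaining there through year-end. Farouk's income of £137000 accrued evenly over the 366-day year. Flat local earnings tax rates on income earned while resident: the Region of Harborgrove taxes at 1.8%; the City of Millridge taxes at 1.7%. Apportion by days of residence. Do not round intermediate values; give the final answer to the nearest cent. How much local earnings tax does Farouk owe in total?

The Region of Harborgrove, 1 Jan – 2 May 2000: 123 days → £137000 × 1.8% × 123/366 = £828.7377
The City of Millridge, 3 May – 31 Dec 2000: 243 days → £137000 × 1.7% × 243/366 = £1546.3033
Total = £2375.0410

£2375.04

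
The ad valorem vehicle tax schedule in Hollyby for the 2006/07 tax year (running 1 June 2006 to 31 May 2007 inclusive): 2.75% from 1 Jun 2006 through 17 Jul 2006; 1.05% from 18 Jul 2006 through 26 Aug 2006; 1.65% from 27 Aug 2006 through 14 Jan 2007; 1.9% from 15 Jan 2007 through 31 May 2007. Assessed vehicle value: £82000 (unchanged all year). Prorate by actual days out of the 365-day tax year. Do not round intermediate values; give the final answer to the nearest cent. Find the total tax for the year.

1 Jun – 17 Jul 2006: 47 days at 2.75% → £82000 × 2.75% × 47/365 = £290.3699
18 Jul – 26 Aug 2006: 40 days at 1.05% → £82000 × 1.05% × 40/365 = £94.3562
27 Aug 2006 – 14 Jan 2007: 141 days at 1.65% → £82000 × 1.65% × 141/365 = £522.6658
15 Jan – 31 May 2007: 137 days at 1.9% → £82000 × 1.9% × 137/365 = £584.7836
Total = £1492.1753

£1492.18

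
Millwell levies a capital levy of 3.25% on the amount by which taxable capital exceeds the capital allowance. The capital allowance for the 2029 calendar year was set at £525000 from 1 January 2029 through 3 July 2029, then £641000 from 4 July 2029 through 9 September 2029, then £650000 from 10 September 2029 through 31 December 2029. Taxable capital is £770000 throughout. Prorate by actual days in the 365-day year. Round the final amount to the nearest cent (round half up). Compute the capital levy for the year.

1 January – 3 July 2029: 184 days, exemption £525000 → (£770000 − £525000) × 3.25% × 184/365 = £4013.9726
4 July – 9 September 2029: 68 days, exemption £641000 → (£770000 − £641000) × 3.25% × 68/365 = £781.0685
10 September – 31 December 2029: 113 days, exemption £650000 → (£770000 − £650000) × 3.25% × 113/365 = £1207.3973
Total = £6002.4384

£6002.44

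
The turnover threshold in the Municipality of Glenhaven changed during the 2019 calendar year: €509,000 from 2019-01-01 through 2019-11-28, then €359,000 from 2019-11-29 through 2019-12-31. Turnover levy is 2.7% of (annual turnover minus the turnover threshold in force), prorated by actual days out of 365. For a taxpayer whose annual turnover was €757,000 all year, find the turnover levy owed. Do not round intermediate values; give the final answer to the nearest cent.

2019-01-01 to 2019-11-28: 332 days, exemption €509,000 → (€757,000 − €509,000) × 2.7% × 332/365 = €6,090.6082
2019-11-29 to 2019-12-31: 33 days, exemption €359,000 → (€757,000 − €359,000) × 2.7% × 33/365 = €971.5562
Total = €7,062.1644

€7,062.16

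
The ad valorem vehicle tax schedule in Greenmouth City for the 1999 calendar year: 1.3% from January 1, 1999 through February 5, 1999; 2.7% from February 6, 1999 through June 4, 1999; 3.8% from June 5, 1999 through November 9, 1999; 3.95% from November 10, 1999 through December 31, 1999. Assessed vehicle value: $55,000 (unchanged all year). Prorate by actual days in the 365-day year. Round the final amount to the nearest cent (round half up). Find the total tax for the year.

January 1 – February 5, 1999: 36 days at 1.3% → $55,000 × 1.3% × 36/365 = $70.5205
February 6 – June 4, 1999: 119 days at 2.7% → $55,000 × 2.7% × 119/365 = $484.1507
June 5 – November 9, 1999: 158 days at 3.8% → $55,000 × 3.8% × 158/365 = $904.7123
November 10 – December 31, 1999: 52 days at 3.95% → $55,000 × 3.95% × 52/365 = $309.5068
Total = $1,768.8904

$1,768.89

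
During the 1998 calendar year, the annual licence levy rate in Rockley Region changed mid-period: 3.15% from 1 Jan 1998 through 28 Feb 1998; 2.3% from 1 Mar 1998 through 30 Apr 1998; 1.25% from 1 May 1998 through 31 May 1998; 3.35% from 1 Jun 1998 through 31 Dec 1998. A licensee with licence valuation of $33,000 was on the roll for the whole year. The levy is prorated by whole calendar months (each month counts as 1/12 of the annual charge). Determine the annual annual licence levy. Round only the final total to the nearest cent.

$979.00

1 Jan – 28 Feb 1998: 2 months at 3.15% → $33,000 × 3.15% × 2/12 = $173.2500
1 Mar – 30 Apr 1998: 2 months at 2.3% → $33,000 × 2.3% × 2/12 = $126.5000
1 May – 31 May 1998: 1 month at 1.25% → $33,000 × 1.25% × 1/12 = $34.3750
1 Jun – 31 Dec 1998: 7 months at 3.35% → $33,000 × 3.35% × 7/12 = $644.8750
Total = $979.0000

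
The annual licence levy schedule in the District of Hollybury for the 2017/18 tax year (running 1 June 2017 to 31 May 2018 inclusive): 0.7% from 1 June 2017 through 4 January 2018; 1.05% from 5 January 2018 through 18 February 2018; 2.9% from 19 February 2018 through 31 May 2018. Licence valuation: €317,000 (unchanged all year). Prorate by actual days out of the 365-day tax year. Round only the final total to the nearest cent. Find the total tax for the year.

€4,304.69

1 June 2017 – 4 January 2018: 218 days at 0.7% → €317,000 × 0.7% × 218/365 = €1,325.3205
5 January – 18 February 2018: 45 days at 1.05% → €317,000 × 1.05% × 45/365 = €410.3630
19 February – 31 May 2018: 102 days at 2.9% → €317,000 × 2.9% × 102/365 = €2,569.0027
Total = €4,304.6863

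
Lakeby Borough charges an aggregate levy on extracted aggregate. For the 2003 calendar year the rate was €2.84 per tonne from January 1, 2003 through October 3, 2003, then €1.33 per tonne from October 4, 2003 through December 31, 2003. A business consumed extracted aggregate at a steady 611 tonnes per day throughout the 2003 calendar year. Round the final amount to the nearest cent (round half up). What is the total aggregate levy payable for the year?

€551250.31

January 1 – October 3, 2003: 276 days × 611 tonnes/day = 168,636 tonnes at €2.84/tonne → €478926.24
October 4 – December 31, 2003: 89 days × 611 tonnes/day = 54,379 tonnes at €1.33/tonne → €72324.07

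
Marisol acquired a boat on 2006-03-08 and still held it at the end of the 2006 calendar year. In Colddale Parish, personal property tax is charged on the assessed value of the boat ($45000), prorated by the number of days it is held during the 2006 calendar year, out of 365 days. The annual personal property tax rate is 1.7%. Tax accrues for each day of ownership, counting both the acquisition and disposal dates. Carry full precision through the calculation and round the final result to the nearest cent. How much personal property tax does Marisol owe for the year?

$626.67

Days held (2006-03-08 to 2006-12-31): 299 out of 365
Tax = $45000 × 1.7% × 299/365 = $626.6712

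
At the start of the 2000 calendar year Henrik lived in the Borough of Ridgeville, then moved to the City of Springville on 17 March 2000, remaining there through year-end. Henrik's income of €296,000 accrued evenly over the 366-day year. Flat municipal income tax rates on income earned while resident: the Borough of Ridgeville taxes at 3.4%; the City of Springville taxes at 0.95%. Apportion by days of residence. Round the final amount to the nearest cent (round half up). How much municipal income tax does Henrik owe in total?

The Borough of Ridgeville, 1 January – 16 March 2000: 76 days → €296,000 × 3.4% × 76/366 = €2,089.7923
The City of Springville, 17 March – 31 December 2000: 290 days → €296,000 × 0.95% × 290/366 = €2,228.0874
Total = €4,317.8798

€4,317.88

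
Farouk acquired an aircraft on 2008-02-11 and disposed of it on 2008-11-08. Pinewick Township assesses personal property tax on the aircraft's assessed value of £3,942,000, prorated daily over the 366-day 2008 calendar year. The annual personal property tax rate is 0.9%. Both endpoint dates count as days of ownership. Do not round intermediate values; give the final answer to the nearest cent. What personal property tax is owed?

Days held (2008-02-11 to 2008-11-08): 272 out of 366
Tax = £3,942,000 × 0.9% × 272/366 = £26,366.1639

£26,366.16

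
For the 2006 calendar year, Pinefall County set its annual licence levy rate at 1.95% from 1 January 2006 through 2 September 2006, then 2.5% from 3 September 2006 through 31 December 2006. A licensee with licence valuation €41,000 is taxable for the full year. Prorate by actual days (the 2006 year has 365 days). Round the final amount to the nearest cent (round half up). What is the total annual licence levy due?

€873.64

1 January – 2 September 2006: 245 days at 1.95% → €41,000 × 1.95% × 245/365 = €536.6507
3 September – 31 December 2006: 120 days at 2.5% → €41,000 × 2.5% × 120/365 = €336.9863
Total = €873.6370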